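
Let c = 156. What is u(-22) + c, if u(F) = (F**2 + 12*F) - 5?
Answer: 371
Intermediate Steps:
u(F) = -5 + F**2 + 12*F
u(-22) + c = (-5 + (-22)**2 + 12*(-22)) + 156 = (-5 + 484 - 264) + 156 = 215 + 156 = 371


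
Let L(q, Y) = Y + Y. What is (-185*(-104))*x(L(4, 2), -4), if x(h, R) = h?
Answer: 76960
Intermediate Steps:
L(q, Y) = 2*Y
(-185*(-104))*x(L(4, 2), -4) = (-185*(-104))*(2*2) = 19240*4 = 76960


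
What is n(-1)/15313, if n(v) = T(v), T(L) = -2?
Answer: -2/15313 ≈ -0.00013061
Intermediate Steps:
n(v) = -2
n(-1)/15313 = -2/15313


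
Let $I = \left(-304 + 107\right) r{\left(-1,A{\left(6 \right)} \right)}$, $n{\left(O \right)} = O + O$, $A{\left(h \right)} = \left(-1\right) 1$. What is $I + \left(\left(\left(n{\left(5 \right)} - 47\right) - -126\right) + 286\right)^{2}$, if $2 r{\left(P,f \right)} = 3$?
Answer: $\frac{280659}{2} \approx 1.4033 \cdot 10^{5}$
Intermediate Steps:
$A{\left(h \right)} = -1$
$r{\left(P,f \right)} = \frac{3}{2}$ ($r{\left(P,f \right)} = \frac{1}{2} \cdot 3 = \frac{3}{2}$)
$n{\left(O \right)} = 2 O$
$I = - \frac{591}{2}$ ($I = \left(-304 + 107\right) \frac{3}{2} = \left(-197\right) \frac{3}{2} = - \frac{591}{2} \approx -295.5$)
$I + \left(\left(\left(n{\left(5 \right)} - 47\right) - -126\right) + 286\right)^{2} = - \frac{591}{2} + \left(\left(\left(2 \cdot 5 - 47\right) - -126\right) + 286\right)^{2} = - \frac{591}{2} + \left(\left(\left(10 - 47\right) + 126\right) + 286\right)^{2} = - \frac{591}{2} + \left(\left(-37 + 126\right) + 286\right)^{2} = - \frac{591}{2} + \left(89 + 286\right)^{2} = - \frac{591}{2} + 375^{2} = - \frac{591}{2} + 140625 = \frac{280659}{2}$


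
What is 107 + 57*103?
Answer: 5978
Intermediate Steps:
107 + 57*103 = 107 + 5871 = 5978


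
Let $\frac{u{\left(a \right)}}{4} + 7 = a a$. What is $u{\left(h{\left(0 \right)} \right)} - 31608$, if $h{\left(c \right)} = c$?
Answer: $-31636$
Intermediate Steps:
$u{\left(a \right)} = -28 + 4 a^{2}$ ($u{\left(a \right)} = -28 + 4 a a = -28 + 4 a^{2}$)
$u{\left(h{\left(0 \right)} \right)} - 31608 = \left(-28 + 4 \cdot 0^{2}\right) - 31608 = \left(-28 + 4 \cdot 0\right) - 31608 = \left(-28 + 0\right) - 31608 = -28 - 31608 = -31636$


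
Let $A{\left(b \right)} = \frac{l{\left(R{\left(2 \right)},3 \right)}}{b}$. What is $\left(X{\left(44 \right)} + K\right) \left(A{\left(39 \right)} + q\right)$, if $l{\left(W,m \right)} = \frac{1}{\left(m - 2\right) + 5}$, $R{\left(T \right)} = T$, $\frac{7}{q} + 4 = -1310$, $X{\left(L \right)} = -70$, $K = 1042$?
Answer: $- \frac{972}{949} \approx -1.0242$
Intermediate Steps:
$q = - \frac{7}{1314}$ ($q = \frac{7}{-4 - 1310} = \frac{7}{-1314} = 7 \left(- \frac{1}{1314}\right) = - \frac{7}{1314} \approx -0.0053272$)
$l{\left(W,m \right)} = \frac{1}{3 + m}$ ($l{\left(W,m \right)} = \frac{1}{\left(-2 + m\right) + 5} = \frac{1}{3 + m}$)
$A{\left(b \right)} = \frac{1}{6 b}$ ($A{\left(b \right)} = \frac{1}{\left(3 + 3\right) b} = \frac{1}{6 b}$)
$\left(X{\left(44 \right)} + K\right) \left(A{\left(39 \right)} + q\right) = \left(-70 + 1042\right) \left(\frac{1}{6 \cdot 39} - \frac{7}{1314}\right) = 972 \left(\frac{1}{6} \cdot \frac{1}{39} - \frac{7}{1314}\right) = 972 \left(\frac{1}{234} - \frac{7}{1314}\right) = 972 \left(- \frac{1}{949}\right) = - \frac{972}{949}$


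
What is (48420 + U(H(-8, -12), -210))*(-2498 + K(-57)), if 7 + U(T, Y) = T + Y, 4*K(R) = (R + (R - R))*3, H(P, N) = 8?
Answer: -489968393/4 ≈ -1.2249e+8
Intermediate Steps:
K(R) = 3*R/4 (K(R) = ((R + (R - R))*3)/4 = ((R + 0)*3)/4 = (R*3)/4 = (3*R)/4 = 3*R/4)
U(T, Y) = -7 + T + Y (U(T, Y) = -7 + (T + Y) = -7 + T + Y)
(48420 + U(H(-8, -12), -210))*(-2498 + K(-57)) = (48420 + (-7 + 8 - 210))*(-2498 + (¾)*(-57)) = (48420 - 209)*(-2498 - 171/4) = 48211*(-10163/4) = -489968393/4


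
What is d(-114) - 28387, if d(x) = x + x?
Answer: -28615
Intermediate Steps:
d(x) = 2*x
d(-114) - 28387 = 2*(-114) - 28387 = -228 - 28387 = -28615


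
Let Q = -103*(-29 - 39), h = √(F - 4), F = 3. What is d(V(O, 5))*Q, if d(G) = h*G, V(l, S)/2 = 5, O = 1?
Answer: 70040*I ≈ 70040.0*I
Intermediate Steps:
V(l, S) = 10 (V(l, S) = 2*5 = 10)
h = I (h = √(3 - 4) = √(-1) = I ≈ 1.0*I)
d(G) = I*G
Q = 7004 (Q = -103*(-68) = 7004)
d(V(O, 5))*Q = (I*10)*7004 = (10*I)*7004 = 70040*I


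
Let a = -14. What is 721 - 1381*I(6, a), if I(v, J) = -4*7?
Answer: 39389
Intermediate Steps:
I(v, J) = -28
721 - 1381*I(6, a) = 721 - 1381*(-28) = 721 + 38668 = 39389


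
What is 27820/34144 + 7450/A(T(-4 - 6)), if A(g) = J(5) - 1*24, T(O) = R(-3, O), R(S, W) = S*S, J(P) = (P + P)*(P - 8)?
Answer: -31608815/230472 ≈ -137.15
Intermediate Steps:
J(P) = 2*P*(-8 + P) (J(P) = (2*P)*(-8 + P) = 2*P*(-8 + P))
R(S, W) = S²
T(O) = 9 (T(O) = (-3)² = 9)
A(g) = -54 (A(g) = 2*5*(-8 + 5) - 1*24 = 2*5*(-3) - 24 = -30 - 24 = -54)
27820/34144 + 7450/A(T(-4 - 6)) = 27820/34144 + 7450/(-54) = 27820*(1/34144) + 7450*(-1/54) = 6955/8536 - 3725/27 = -31608815/230472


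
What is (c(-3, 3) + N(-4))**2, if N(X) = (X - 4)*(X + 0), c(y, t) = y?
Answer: 841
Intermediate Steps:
N(X) = X*(-4 + X) (N(X) = (-4 + X)*X = X*(-4 + X))
(c(-3, 3) + N(-4))**2 = (-3 - 4*(-4 - 4))**2 = (-3 - 4*(-8))**2 = (-3 + 32)**2 = 29**2 = 841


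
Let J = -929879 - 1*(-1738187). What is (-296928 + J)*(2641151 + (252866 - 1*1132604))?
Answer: 900751379940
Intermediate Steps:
J = 808308 (J = -929879 + 1738187 = 808308)
(-296928 + J)*(2641151 + (252866 - 1*1132604)) = (-296928 + 808308)*(2641151 + (252866 - 1*1132604)) = 511380*(2641151 + (252866 - 1132604)) = 511380*(2641151 - 879738) = 511380*1761413 = 900751379940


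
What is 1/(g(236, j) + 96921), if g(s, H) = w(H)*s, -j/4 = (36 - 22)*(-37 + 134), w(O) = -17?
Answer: 1/92909 ≈ 1.0763e-5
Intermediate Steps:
j = -5432 (j = -4*(36 - 22)*(-37 + 134) = -56*97 = -4*1358 = -5432)
g(s, H) = -17*s
1/(g(236, j) + 96921) = 1/(-17*236 + 96921) = 1/(-4012 + 96921) = 1/92909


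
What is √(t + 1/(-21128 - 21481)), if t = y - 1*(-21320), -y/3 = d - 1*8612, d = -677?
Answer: √89300320653138/42609 ≈ 221.78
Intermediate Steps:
y = 27867 (y = -3*(-677 - 1*8612) = -3*(-677 - 8612) = -3*(-9289) = 27867)
t = 49187 (t = 27867 - 1*(-21320) = 27867 + 21320 = 49187)
√(t + 1/(-21128 - 21481)) = √(49187 + 1/(-21128 - 21481)) = √(49187 + 1/(-42609)) = √(49187 - 1/42609) = √(2095808882/42609) = √89300320653138/42609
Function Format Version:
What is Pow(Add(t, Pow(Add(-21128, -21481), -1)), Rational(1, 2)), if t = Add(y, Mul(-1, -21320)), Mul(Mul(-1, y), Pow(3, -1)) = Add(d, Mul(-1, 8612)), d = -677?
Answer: Mul(Rational(1, 42609), Pow(89300320653138, Rational(1, 2))) ≈ 221.78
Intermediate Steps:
y = 27867 (y = Mul(-3, Add(-677, Mul(-1, 8612))) = Mul(-3, Add(-677, -8612)) = Mul(-3, -9289) = 27867)
t = 49187 (t = Add(27867, Mul(-1, -21320)) = Add(27867, 21320) = 49187)
Pow(Add(t, Pow(Add(-21128, -21481), -1)), Rational(1, 2)) = Pow(Add(49187, Pow(Add(-21128, -21481), -1)), Rational(1, 2)) = Pow(Add(49187, Pow(-42609, -1)), Rational(1, 2)) = Pow(Add(49187, Rational(-1, 42609)), Rational(1, 2)) = Pow(Rational(2095808882, 42609), Rational(1, 2)) = Mul(Rational(1, 42609), Pow(89300320653138, Rational(1, 2)))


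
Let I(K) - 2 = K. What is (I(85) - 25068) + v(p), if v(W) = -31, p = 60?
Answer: -25012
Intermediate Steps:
I(K) = 2 + K
(I(85) - 25068) + v(p) = ((2 + 85) - 25068) - 31 = (87 - 25068) - 31 = -24981 - 31 = -25012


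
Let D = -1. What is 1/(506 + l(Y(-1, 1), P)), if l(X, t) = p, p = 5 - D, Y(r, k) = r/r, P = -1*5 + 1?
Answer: 1/512 ≈ 0.0019531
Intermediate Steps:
P = -4 (P = -5 + 1 = -4)
Y(r, k) = 1
p = 6 (p = 5 - 1*(-1) = 5 + 1 = 6)
l(X, t) = 6
1/(506 + l(Y(-1, 1), P)) = 1/(506 + 6) = 1/512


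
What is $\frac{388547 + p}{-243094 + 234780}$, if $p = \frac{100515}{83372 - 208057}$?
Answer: $- \frac{4844588218}{103663109} \approx -46.734$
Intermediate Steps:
$p = - \frac{20103}{24937}$ ($p = \frac{100515}{83372 - 208057} = \frac{100515}{-124685} = 100515 \left(- \frac{1}{124685}\right) = - \frac{20103}{24937} \approx -0.80615$)
$\frac{388547 + p}{-243094 + 234780} = \frac{388547 - \frac{20103}{24937}}{-243094 + 234780} = \frac{9689176436}{24937 \left(-8314\right)} = \frac{9689176436}{24937} \left(- \frac{1}{8314}\right) = - \frac{4844588218}{103663109}$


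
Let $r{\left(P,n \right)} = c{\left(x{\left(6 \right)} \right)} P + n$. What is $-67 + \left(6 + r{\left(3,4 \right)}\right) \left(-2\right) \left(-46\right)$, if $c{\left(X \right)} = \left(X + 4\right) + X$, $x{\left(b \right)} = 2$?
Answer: $3061$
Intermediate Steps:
$c{\left(X \right)} = 4 + 2 X$ ($c{\left(X \right)} = \left(4 + X\right) + X = 4 + 2 X$)
$r{\left(P,n \right)} = n + 8 P$ ($r{\left(P,n \right)} = \left(4 + 2 \cdot 2\right) P + n = \left(4 + 4\right) P + n = 8 P + n = n + 8 P$)
$-67 + \left(6 + r{\left(3,4 \right)}\right) \left(-2\right) \left(-46\right) = -67 + \left(6 + \left(4 + 8 \cdot 3\right)\right) \left(-2\right) \left(-46\right) = -67 + \left(6 + \left(4 + 24\right)\right) \left(-2\right) \left(-46\right) = -67 + \left(6 + 28\right) \left(-2\right) \left(-46\right) = -67 + 34 \left(-2\right) \left(-46\right) = -67 - -3128 = -67 + 3128 = 3061$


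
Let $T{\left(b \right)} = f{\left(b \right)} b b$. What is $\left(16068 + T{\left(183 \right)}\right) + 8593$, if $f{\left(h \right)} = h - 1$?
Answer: $6119659$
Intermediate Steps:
$f{\left(h \right)} = -1 + h$ ($f{\left(h \right)} = h - 1 = -1 + h$)
$T{\left(b \right)} = b^{2} \left(-1 + b\right)$ ($T{\left(b \right)} = \left(-1 + b\right) b b = b \left(-1 + b\right) b = b^{2} \left(-1 + b\right)$)
$\left(16068 + T{\left(183 \right)}\right) + 8593 = \left(16068 + 183^{2} \left(-1 + 183\right)\right) + 8593 = \left(16068 + 33489 \cdot 182\right) + 8593 = \left(16068 + 6094998\right) + 8593 = 6111066 + 8593 = 6119659$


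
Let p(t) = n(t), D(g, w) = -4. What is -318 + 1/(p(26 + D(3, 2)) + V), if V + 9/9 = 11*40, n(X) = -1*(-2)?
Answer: -140237/441 ≈ -318.00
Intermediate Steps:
n(X) = 2
p(t) = 2
V = 439 (V = -1 + 11*40 = -1 + 440 = 439)
-318 + 1/(p(26 + D(3, 2)) + V) = -318 + 1/(2 + 439) = -318 + 1/441 = -140237/441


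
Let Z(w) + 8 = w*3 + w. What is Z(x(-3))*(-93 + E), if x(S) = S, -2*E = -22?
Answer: 1640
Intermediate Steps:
E = 11 (E = -½*(-22) = 11)
Z(w) = -8 + 4*w (Z(w) = -8 + (w*3 + w) = -8 + (3*w + w) = -8 + 4*w)
Z(x(-3))*(-93 + E) = (-8 + 4*(-3))*(-93 + 11) = (-8 - 12)*(-82) = -20*(-82) = 1640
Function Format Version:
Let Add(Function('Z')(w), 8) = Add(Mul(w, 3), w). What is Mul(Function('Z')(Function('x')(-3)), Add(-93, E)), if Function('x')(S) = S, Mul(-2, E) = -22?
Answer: 1640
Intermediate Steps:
E = 11 (E = Mul(Rational(-1, 2), -22) = 11)
Function('Z')(w) = Add(-8, Mul(4, w)) (Function('Z')(w) = Add(-8, Add(Mul(w, 3), w)) = Add(-8, Add(Mul(3, w), w)) = Add(-8, Mul(4, w)))
Mul(Function('Z')(Function('x')(-3)), Add(-93, E)) = Mul(Add(-8, Mul(4, -3)), Add(-93, 11)) = Mul(Add(-8, -12), -82) = Mul(-20, -82) = 1640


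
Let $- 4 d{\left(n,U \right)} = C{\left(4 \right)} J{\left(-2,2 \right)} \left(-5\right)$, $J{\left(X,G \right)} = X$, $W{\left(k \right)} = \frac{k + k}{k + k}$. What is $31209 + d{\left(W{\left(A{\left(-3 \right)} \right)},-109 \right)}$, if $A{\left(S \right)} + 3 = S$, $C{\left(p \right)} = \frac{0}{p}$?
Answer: $31209$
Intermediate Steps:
$C{\left(p \right)} = 0$
$A{\left(S \right)} = -3 + S$
$W{\left(k \right)} = 1$ ($W{\left(k \right)} = \frac{2 k}{2 k} = 2 k \frac{1}{2 k} = 1$)
$d{\left(n,U \right)} = 0$ ($d{\left(n,U \right)} = - \frac{0 \left(-2\right) \left(-5\right)}{4} = - \frac{0 \left(-5\right)}{4} = \left(- \frac{1}{4}\right) 0 = 0$)
$31209 + d{\left(W{\left(A{\left(-3 \right)} \right)},-109 \right)} = 31209 + 0 = 31209$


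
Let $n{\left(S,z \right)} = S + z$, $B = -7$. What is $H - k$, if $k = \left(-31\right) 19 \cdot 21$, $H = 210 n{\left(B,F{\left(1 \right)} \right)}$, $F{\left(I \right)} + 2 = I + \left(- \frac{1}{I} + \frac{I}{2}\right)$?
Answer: $10584$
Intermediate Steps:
$F{\left(I \right)} = -2 - \frac{1}{I} + \frac{3 I}{2}$ ($F{\left(I \right)} = -2 + \left(I + \left(- \frac{1}{I} + \frac{I}{2}\right)\right) = -2 + \left(I + \left(\frac{I}{2} - \frac{1}{I}\right)\right) = -2 + \left(- \frac{1}{I} + \frac{3 I}{2}\right) = -2 - \frac{1}{I} + \frac{3 I}{2}$)
$H = -1785$ ($H = 210 \left(-7 - \frac{3}{2}\right) = 210 \left(- \frac{17}{2}\right) = -1785$)
$k = -12369$ ($k = \left(-589\right) 21 = -12369$)
$H - k = -1785 - -12369 = -1785 + 12369 = 10584$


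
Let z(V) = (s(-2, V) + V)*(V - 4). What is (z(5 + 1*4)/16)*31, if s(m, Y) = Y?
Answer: 1395/8 ≈ 174.38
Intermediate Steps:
z(V) = 2*V*(-4 + V) (z(V) = (V + V)*(V - 4) = (2*V)*(-4 + V) = 2*V*(-4 + V))
(z(5 + 1*4)/16)*31 = ((2*(5 + 1*4)*(-4 + (5 + 1*4)))/16)*31 = ((2*(5 + 4)*(-4 + (5 + 4)))*(1/16))*31 = ((2*9*(-4 + 9))*(1/16))*31 = ((2*9*5)*(1/16))*31 = (90*(1/16))*31 = (45/8)*31 = 1395/8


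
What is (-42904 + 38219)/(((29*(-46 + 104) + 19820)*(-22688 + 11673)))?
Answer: 937/47368906 ≈ 1.9781e-5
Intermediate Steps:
(-42904 + 38219)/(((29*(-46 + 104) + 19820)*(-22688 + 11673))) = -4685*(-1/(11015*(29*58 + 19820))) = -4685*(-1/(11015*(1682 + 19820))) = -4685/(21502*(-11015)) = -4685/(-236844530) = -4685*(-1/236844530) = 937/47368906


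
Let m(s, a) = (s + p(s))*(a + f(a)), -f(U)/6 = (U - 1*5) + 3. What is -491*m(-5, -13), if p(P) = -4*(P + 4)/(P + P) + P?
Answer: 1965964/5 ≈ 3.9319e+5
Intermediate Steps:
f(U) = 12 - 6*U (f(U) = -6*((U - 1*5) + 3) = -6*((U - 5) + 3) = -6*((-5 + U) + 3) = -6*(-2 + U) = 12 - 6*U)
p(P) = P - 2*(4 + P)/P (p(P) = -4*(4 + P)/(2*P) + P = -4*(4 + P)*1/(2*P) + P = -2*(4 + P)/P + P = P - 2*(4 + P)/P)
m(s, a) = (12 - 5*a)*(-2 - 8/s + 2*s) (m(s, a) = (s + (-2 + s - 8/s))*(a + (12 - 6*a)) = (-2 - 8/s + 2*s)*(12 - 5*a) = (12 - 5*a)*(-2 - 8/s + 2*s))
-491*m(-5, -13) = -491*(-24 - 96/(-5) + 10*(-13) + 24*(-5) - 10*(-13)*(-5) + 40*(-13)/(-5)) = -491*(-24 - 96*(-1/5) - 130 - 120 - 650 + 40*(-13)*(-1/5)) = -491*(-24 + 96/5 - 130 - 120 - 650 + 104) = -491*(-4004/5) = 1965964/5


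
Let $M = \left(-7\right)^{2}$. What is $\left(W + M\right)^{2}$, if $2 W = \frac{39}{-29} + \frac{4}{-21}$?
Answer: $\frac{3451210009}{1483524} \approx 2326.4$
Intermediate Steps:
$M = 49$
$W = - \frac{935}{1218}$ ($W = \frac{\frac{39}{-29} + \frac{4}{-21}}{2} = \frac{39 \left(- \frac{1}{29}\right) + 4 \left(- \frac{1}{21}\right)}{2} = \frac{- \frac{39}{29} - \frac{4}{21}}{2} = \frac{1}{2} \left(- \frac{935}{609}\right) = - \frac{935}{1218} \approx -0.76765$)
$\left(W + M\right)^{2} = \left(- \frac{935}{1218} + 49\right)^{2} = \left(\frac{58747}{1218}\right)^{2} = \frac{3451210009}{1483524}$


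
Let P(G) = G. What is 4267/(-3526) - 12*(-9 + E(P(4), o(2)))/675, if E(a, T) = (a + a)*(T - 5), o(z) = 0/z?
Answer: -268979/793350 ≈ -0.33904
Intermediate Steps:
o(z) = 0
E(a, T) = 2*a*(-5 + T) (E(a, T) = (2*a)*(-5 + T) = 2*a*(-5 + T))
4267/(-3526) - 12*(-9 + E(P(4), o(2)))/675 = 4267/(-3526) - 12*(-9 + 2*4*(-5 + 0))/675 = 4267*(-1/3526) - 12*(-9 + 2*4*(-5))*(1/675) = -4267/3526 - 12*(-9 - 40)*(1/675) = -4267/3526 - 12*(-49)*(1/675) = -4267/3526 + 588*(1/675) = -4267/3526 + 196/225 = -268979/793350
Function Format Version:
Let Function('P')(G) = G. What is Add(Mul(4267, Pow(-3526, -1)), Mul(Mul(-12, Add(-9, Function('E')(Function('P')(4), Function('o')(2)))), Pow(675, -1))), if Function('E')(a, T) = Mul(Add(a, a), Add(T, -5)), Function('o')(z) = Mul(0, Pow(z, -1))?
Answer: Rational(-268979, 793350) ≈ -0.33904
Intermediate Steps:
Function('o')(z) = 0
Function('E')(a, T) = Mul(2, a, Add(-5, T)) (Function('E')(a, T) = Mul(Mul(2, a), Add(-5, T)) = Mul(2, a, Add(-5, T)))
Add(Mul(4267, Pow(-3526, -1)), Mul(Mul(-12, Add(-9, Function('E')(Function('P')(4), Function('o')(2)))), Pow(675, -1))) = Add(Mul(4267, Pow(-3526, -1)), Mul(Mul(-12, Add(-9, Mul(2, 4, Add(-5, 0)))), Pow(675, -1))) = Add(Mul(4267, Rational(-1, 3526)), Mul(Mul(-12, Add(-9, Mul(2, 4, -5))), Rational(1, 675))) = Add(Rational(-4267, 3526), Mul(Mul(-12, Add(-9, -40)), Rational(1, 675))) = Add(Rational(-4267, 3526), Mul(Mul(-12, -49), Rational(1, 675))) = Add(Rational(-4267, 3526), Mul(588, Rational(1, 675))) = Add(Rational(-4267, 3526), Rational(196, 225)) = Rational(-268979, 793350)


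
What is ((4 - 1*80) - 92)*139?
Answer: -23352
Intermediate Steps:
((4 - 1*80) - 92)*139 = ((4 - 80) - 92)*139 = (-76 - 92)*139 = -168*139 = -23352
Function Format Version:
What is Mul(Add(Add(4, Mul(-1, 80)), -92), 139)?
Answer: -23352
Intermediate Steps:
Mul(Add(Add(4, Mul(-1, 80)), -92), 139) = Mul(Add(Add(4, -80), -92), 139) = Mul(Add(-76, -92), 139) = Mul(-168, 139) = -23352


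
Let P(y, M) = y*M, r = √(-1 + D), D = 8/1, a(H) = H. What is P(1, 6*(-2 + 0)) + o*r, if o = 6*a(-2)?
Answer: -12 - 12*√7 ≈ -43.749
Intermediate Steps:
D = 8 (D = 8*1 = 8)
r = √7 (r = √(-1 + 8) = √7 ≈ 2.6458)
P(y, M) = M*y
o = -12 (o = 6*(-2) = -12)
P(1, 6*(-2 + 0)) + o*r = (6*(-2 + 0))*1 - 12*√7 = (6*(-2))*1 - 12*√7 = -12*1 - 12*√7 = -12 - 12*√7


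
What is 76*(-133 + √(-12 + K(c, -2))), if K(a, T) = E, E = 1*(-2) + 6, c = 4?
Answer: -10108 + 152*I*√2 ≈ -10108.0 + 214.96*I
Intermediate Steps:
E = 4 (E = -2 + 6 = 4)
K(a, T) = 4
76*(-133 + √(-12 + K(c, -2))) = 76*(-133 + √(-12 + 4)) = 76*(-133 + √(-8)) = 76*(-133 + 2*I*√2) = -10108 + 152*I*√2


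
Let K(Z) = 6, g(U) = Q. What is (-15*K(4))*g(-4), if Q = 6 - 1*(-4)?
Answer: -900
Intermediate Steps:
Q = 10 (Q = 6 + 4 = 10)
g(U) = 10
(-15*K(4))*g(-4) = -15*6*10 = -90*10 = -900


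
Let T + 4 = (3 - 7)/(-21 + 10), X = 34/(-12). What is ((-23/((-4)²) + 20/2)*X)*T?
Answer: 11645/132 ≈ 88.220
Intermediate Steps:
X = -17/6 (X = 34*(-1/12) = -17/6 ≈ -2.8333)
T = -40/11 (T = -4 + (3 - 7)/(-21 + 10) = -4 - 4/(-11) = -4 - 4*(-1/11) = -4 + 4/11 = -40/11 ≈ -3.6364)
((-23/((-4)²) + 20/2)*X)*T = ((-23/((-4)²) + 20/2)*(-17/6))*(-40/11) = ((-23/16 + 20*(½))*(-17/6))*(-40/11) = ((-23*1/16 + 10)*(-17/6))*(-40/11) = ((-23/16 + 10)*(-17/6))*(-40/11) = ((137/16)*(-17/6))*(-40/11) = -2329/96*(-40/11) = 11645/132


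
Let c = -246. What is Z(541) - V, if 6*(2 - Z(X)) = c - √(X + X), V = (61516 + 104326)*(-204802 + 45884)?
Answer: 26355278999 + √1082/6 ≈ 2.6355e+10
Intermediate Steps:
V = -26355278956 (V = 165842*(-158918) = -26355278956)
Z(X) = 43 + √2*√X/6 (Z(X) = 2 - (-246 - √(X + X))/6 = 2 - (-246 - √(2*X))/6 = 2 - (-246 - √2*√X)/6 = 2 + (41 + √2*√X/6) = 43 + √2*√X/6)
Z(541) - V = (43 + √2*√541/6) - 1*(-26355278956) = (43 + √1082/6) + 26355278956 = 26355278999 + √1082/6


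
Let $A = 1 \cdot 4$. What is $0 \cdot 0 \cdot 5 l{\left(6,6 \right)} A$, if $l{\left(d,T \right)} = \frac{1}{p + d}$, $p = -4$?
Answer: $0$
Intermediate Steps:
$l{\left(d,T \right)} = \frac{1}{-4 + d}$
$A = 4$
$0 \cdot 0 \cdot 5 l{\left(6,6 \right)} A = 0 \cdot 0 \cdot 5 \frac{1}{-4 + 6} \cdot 4 = 0 \cdot 5 \cdot \frac{1}{2} \cdot 4 = 0 \cdot \frac{1}{2} \cdot 4 = 0 \cdot 2 = 0$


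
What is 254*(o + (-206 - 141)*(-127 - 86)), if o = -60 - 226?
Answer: 18700750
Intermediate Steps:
o = -286
254*(o + (-206 - 141)*(-127 - 86)) = 254*(-286 + (-206 - 141)*(-127 - 86)) = 254*(-286 - 347*(-213)) = 254*(-286 + 73911) = 254*73625 = 18700750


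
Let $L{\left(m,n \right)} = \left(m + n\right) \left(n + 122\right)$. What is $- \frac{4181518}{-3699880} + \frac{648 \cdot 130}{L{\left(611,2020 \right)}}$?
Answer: $\frac{13004928701}{11356781660} \approx 1.1451$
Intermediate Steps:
$L{\left(m,n \right)} = \left(122 + n\right) \left(m + n\right)$ ($L{\left(m,n \right)} = \left(m + n\right) \left(122 + n\right) = \left(122 + n\right) \left(m + n\right)$)
$- \frac{4181518}{-3699880} + \frac{648 \cdot 130}{L{\left(611,2020 \right)}} = - \frac{4181518}{-3699880} + \frac{648 \cdot 130}{2020^{2} + 122 \cdot 611 + 122 \cdot 2020 + 611 \cdot 2020} = \left(-4181518\right) \left(- \frac{1}{3699880}\right) + \frac{84240}{4080400 + 74542 + 246440 + 1234220} = \frac{2090759}{1849940} + \frac{84240}{5635602} = \frac{2090759}{1849940} + 84240 \cdot \frac{1}{5635602} = \frac{2090759}{1849940} + \frac{1560}{104363} = \frac{13004928701}{11356781660}$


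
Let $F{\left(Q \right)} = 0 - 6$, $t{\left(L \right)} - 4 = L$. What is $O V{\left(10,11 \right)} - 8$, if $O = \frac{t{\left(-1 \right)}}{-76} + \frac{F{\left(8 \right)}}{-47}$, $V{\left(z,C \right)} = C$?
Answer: $- \frac{25111}{3572} \approx -7.03$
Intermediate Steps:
$t{\left(L \right)} = 4 + L$
$F{\left(Q \right)} = -6$ ($F{\left(Q \right)} = 0 - 6 = -6$)
$O = \frac{315}{3572}$ ($O = \frac{4 - 1}{-76} - \frac{6}{-47} = 3 \left(- \frac{1}{76}\right) - - \frac{6}{47} = - \frac{3}{76} + \frac{6}{47} = \frac{315}{3572} \approx 0.088186$)
$O V{\left(10,11 \right)} - 8 = \frac{315}{3572} \cdot 11 - 8 = \frac{3465}{3572} - 8 = - \frac{25111}{3572}$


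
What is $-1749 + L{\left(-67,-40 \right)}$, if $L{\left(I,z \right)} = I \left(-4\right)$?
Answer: $-1481$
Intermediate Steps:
$L{\left(I,z \right)} = - 4 I$
$-1749 + L{\left(-67,-40 \right)} = -1749 - -268 = -1749 + 268 = -1481$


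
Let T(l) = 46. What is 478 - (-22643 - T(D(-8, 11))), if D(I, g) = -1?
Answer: 23167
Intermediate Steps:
478 - (-22643 - T(D(-8, 11))) = 478 - (-22643 - 1*46) = 478 - (-22643 - 46) = 478 - 1*(-22689) = 478 + 22689 = 23167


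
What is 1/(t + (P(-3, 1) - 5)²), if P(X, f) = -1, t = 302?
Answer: 1/338 ≈ 0.0029586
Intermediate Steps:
1/(t + (P(-3, 1) - 5)²) = 1/(302 + (-1 - 5)²) = 1/(302 + (-6)²) = 1/(302 + 36) = 1/338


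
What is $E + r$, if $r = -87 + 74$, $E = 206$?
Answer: $193$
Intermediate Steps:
$r = -13$
$E + r = 206 - 13 = 193$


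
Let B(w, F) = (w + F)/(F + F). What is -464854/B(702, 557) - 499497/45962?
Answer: -23801929043195/57866158 ≈ -4.1133e+5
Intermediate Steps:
B(w, F) = (F + w)/(2*F) (B(w, F) = (F + w)/((2*F)) = (F + w)*(1/(2*F)) = (F + w)/(2*F))
-464854/B(702, 557) - 499497/45962 = -464854*1114/(557 + 702) - 499497/45962 = -464854/((½)*(1/557)*1259) - 499497*1/45962 = -464854/1259/1114 - 499497/45962 = -464854*1114/1259 - 499497/45962 = -517847356/1259 - 499497/45962 = -23801929043195/57866158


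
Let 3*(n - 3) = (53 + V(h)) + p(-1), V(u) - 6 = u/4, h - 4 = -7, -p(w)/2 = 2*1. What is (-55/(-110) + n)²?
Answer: 67081/144 ≈ 465.84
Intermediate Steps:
p(w) = -4
h = -3 (h = 4 - 7 = -3)
V(u) = 6 + u/4
n = 253/12 (n = 3 + ((53 + (6 + (¼)*(-3))) - 4)/3 = 3 + ((53 + (6 - ¾)) - 4)/3 = 3 + ((53 + 21/4) - 4)/3 = 3 + (233/4 - 4)/3 = 3 + (⅓)*(217/4) = 3 + 217/12 = 253/12 ≈ 21.083)
(-55/(-110) + n)² = (-55/(-110) + 253/12)² = (-55*(-1/110) + 253/12)² = (½ + 253/12)² = (259/12)² = 67081/144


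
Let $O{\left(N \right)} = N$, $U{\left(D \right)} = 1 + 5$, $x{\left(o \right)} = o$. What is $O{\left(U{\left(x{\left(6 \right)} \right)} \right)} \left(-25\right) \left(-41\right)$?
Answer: $6150$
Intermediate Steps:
$U{\left(D \right)} = 6$
$O{\left(U{\left(x{\left(6 \right)} \right)} \right)} \left(-25\right) \left(-41\right) = 6 \left(-25\right) \left(-41\right) = \left(-150\right) \left(-41\right) = 6150$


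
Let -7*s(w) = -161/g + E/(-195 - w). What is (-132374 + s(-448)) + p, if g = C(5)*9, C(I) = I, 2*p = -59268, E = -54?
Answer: -12911184397/79695 ≈ -1.6201e+5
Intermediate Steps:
p = -29634 (p = (½)*(-59268) = -29634)
g = 45 (g = 5*9 = 45)
s(w) = 23/45 + 54/(7*(-195 - w)) (s(w) = -(-161/45 - 54/(-195 - w))/7 = 23/45 + 54/(7*(-195 - w)))
(-132374 + s(-448)) + p = (-132374 + (28965 + 161*(-448))/(315*(195 - 448))) - 29634 = (-132374 + (1/315)*(28965 - 72128)/(-253)) - 29634 = (-132374 + (1/315)*(-1/253)*(-43163)) - 29634 = (-132374 + 43163/79695) - 29634 = -10549502767/79695 - 29634 = -12911184397/79695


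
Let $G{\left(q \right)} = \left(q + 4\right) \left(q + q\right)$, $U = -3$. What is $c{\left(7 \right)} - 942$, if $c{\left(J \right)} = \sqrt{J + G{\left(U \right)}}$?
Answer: $-941$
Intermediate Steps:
$G{\left(q \right)} = 2 q \left(4 + q\right)$ ($G{\left(q \right)} = \left(4 + q\right) 2 q = 2 q \left(4 + q\right)$)
$c{\left(J \right)} = \sqrt{-6 + J}$ ($c{\left(J \right)} = \sqrt{J + 2 \left(-3\right) \left(4 - 3\right)} = \sqrt{J + 2 \left(-3\right) 1} = \sqrt{J - 6} = \sqrt{-6 + J}$)
$c{\left(7 \right)} - 942 = \sqrt{-6 + 7} - 942 = \sqrt{1} - 942 = 1 - 942 = -941$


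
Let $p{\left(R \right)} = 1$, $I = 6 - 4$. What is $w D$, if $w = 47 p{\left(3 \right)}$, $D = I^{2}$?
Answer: $188$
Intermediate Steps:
$I = 2$
$D = 4$ ($D = 2^{2} = 4$)
$w = 47$ ($w = 47 \cdot 1 = 47$)
$w D = 47 \cdot 4 = 188$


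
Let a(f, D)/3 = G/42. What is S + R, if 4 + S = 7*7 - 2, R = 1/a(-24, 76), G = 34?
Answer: 738/17 ≈ 43.412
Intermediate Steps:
a(f, D) = 17/7 (a(f, D) = 3*(34/42) = 3*(34*(1/42)) = 3*(17/21) = 17/7)
R = 7/17 (R = 1/(17/7) = 7/17 ≈ 0.41176)
S = 43 (S = -4 + (7*7 - 2) = -4 + (49 - 2) = -4 + 47 = 43)
S + R = 43 + 7/17 = 738/17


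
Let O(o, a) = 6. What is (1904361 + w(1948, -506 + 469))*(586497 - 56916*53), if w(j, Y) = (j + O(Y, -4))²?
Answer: -13905910956327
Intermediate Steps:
w(j, Y) = (6 + j)² (w(j, Y) = (j + 6)² = (6 + j)²)
(1904361 + w(1948, -506 + 469))*(586497 - 56916*53) = (1904361 + (6 + 1948)²)*(586497 - 56916*53) = (1904361 + 1954²)*(586497 - 3016548) = (1904361 + 3818116)*(-2430051) = 5722477*(-2430051) = -13905910956327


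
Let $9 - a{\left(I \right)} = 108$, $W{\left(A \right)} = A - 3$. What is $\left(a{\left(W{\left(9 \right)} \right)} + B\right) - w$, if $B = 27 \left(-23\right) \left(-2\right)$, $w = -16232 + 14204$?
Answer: $3171$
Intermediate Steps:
$W{\left(A \right)} = -3 + A$
$a{\left(I \right)} = -99$ ($a{\left(I \right)} = 9 - 108 = -99$)
$w = -2028$
$B = 1242$ ($B = \left(-621\right) \left(-2\right) = 1242$)
$\left(a{\left(W{\left(9 \right)} \right)} + B\right) - w = \left(-99 + 1242\right) - -2028 = 1143 + 2028 = 3171$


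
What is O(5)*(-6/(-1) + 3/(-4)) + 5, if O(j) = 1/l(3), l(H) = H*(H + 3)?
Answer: 127/24 ≈ 5.2917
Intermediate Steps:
l(H) = H*(3 + H)
O(j) = 1/18 (O(j) = 1/(3*(3 + 3)) = 1/(3*6) = 1/18)
O(5)*(-6/(-1) + 3/(-4)) + 5 = (-6/(-1) + 3/(-4))/18 + 5 = (-6*(-1) + 3*(-¼))/18 + 5 = (6 - ¾)/18 + 5 = (1/18)*(21/4) + 5 = 7/24 + 5 = 127/24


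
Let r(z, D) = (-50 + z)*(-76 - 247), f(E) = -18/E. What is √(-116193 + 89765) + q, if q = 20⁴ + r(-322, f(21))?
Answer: 280156 + 2*I*√6607 ≈ 2.8016e+5 + 162.57*I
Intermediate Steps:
r(z, D) = 16150 - 323*z (r(z, D) = (-50 + z)*(-323) = 16150 - 323*z)
q = 280156 (q = 20⁴ + (16150 - 323*(-322)) = 160000 + (16150 + 104006) = 160000 + 120156 = 280156)
√(-116193 + 89765) + q = √(-116193 + 89765) + 280156 = √(-26428) + 280156 = 2*I*√6607 + 280156 = 280156 + 2*I*√6607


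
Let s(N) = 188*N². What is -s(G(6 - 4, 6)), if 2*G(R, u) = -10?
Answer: -4700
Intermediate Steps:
G(R, u) = -5 (G(R, u) = (½)*(-10) = -5)
-s(G(6 - 4, 6)) = -188*(-5)² = -188*25 = -1*4700 = -4700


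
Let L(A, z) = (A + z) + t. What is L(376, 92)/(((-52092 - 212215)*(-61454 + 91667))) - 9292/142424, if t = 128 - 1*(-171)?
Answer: -18550360979095/284331976163946 ≈ -0.065242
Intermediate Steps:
t = 299 (t = 128 + 171 = 299)
L(A, z) = 299 + A + z (L(A, z) = (A + z) + 299 = 299 + A + z)
L(376, 92)/(((-52092 - 212215)*(-61454 + 91667))) - 9292/142424 = (299 + 376 + 92)/(((-52092 - 212215)*(-61454 + 91667))) - 9292/142424 = 767/((-264307*30213)) - 9292*1/142424 = 767/(-7985507391) - 2323/35606 = 767*(-1/7985507391) - 2323/35606 = -767/7985507391 - 2323/35606 = -18550360979095/284331976163946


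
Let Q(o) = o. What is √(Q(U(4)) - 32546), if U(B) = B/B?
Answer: I*√32545 ≈ 180.4*I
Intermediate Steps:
U(B) = 1
√(Q(U(4)) - 32546) = √(1 - 32546) = √(-32545) = I*√32545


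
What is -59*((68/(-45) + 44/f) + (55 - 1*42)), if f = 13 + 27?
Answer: -66847/90 ≈ -742.74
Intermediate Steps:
f = 40
-59*((68/(-45) + 44/f) + (55 - 1*42)) = -59*((68/(-45) + 44/40) + (55 - 1*42)) = -59*((68*(-1/45) + 44*(1/40)) + (55 - 42)) = -59*((-68/45 + 11/10) + 13) = -59*(-37/90 + 13) = -59*1133/90 = -66847/90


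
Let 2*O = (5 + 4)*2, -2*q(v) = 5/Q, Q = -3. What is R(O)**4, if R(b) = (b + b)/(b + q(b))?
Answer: 136048896/12117361 ≈ 11.228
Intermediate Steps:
q(v) = 5/6 (q(v) = -5/(2*(-3)) = -5*(-1)/(2*3) = -1/2*(-5/3) = 5/6)
O = 9 (O = ((5 + 4)*2)/2 = (9*2)/2 = (1/2)*18 = 9)
R(b) = 2*b/(5/6 + b) (R(b) = (b + b)/(b + 5/6) = (2*b)/(5/6 + b) = 2*b/(5/6 + b))
R(O)**4 = (12*9/(5 + 6*9))**4 = (12*9/(5 + 54))**4 = (12*9/59)**4 = (12*9*(1/59))**4 = (108/59)**4 = 136048896/12117361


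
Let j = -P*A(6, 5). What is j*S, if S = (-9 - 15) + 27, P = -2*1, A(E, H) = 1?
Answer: 6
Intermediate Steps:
P = -2
S = 3 (S = -24 + 27 = 3)
j = 2 (j = -(-2) = -1*(-2) = 2)
j*S = 2*3 = 6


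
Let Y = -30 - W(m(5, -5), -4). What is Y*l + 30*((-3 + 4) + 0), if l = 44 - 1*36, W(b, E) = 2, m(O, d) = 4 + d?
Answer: -226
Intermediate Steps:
l = 8 (l = 44 - 36 = 8)
Y = -32 (Y = -30 - 1*2 = -30 - 2 = -32)
Y*l + 30*((-3 + 4) + 0) = -32*8 + 30*((-3 + 4) + 0) = -256 + 30*(1 + 0) = -256 + 30*1 = -256 + 30 = -226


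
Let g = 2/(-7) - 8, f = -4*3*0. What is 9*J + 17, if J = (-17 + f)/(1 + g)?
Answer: 38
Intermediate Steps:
f = 0 (f = -12*0 = 0)
g = -58/7 (g = 2*(-⅐) - 8 = -2/7 - 8 = -58/7 ≈ -8.2857)
J = 7/3 (J = (-17 + 0)/(1 - 58/7) = -17/(-51/7) = -17*(-7/51) = 7/3 ≈ 2.3333)
9*J + 17 = 9*(7/3) + 17 = 21 + 17 = 38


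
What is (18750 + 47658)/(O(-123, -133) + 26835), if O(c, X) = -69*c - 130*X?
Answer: 16602/13153 ≈ 1.2622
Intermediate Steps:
O(c, X) = -130*X - 69*c
(18750 + 47658)/(O(-123, -133) + 26835) = (18750 + 47658)/((-130*(-133) - 69*(-123)) + 26835) = 66408/((17290 + 8487) + 26835) = 66408/(25777 + 26835) = 66408/52612 = 66408*(1/52612) = 16602/13153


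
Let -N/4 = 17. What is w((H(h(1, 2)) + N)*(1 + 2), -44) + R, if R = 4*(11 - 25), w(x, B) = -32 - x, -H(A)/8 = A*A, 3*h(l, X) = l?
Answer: 356/3 ≈ 118.67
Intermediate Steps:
N = -68 (N = -4*17 = -68)
h(l, X) = l/3
H(A) = -8*A² (H(A) = -8*A*A = -8*A²)
R = -56 (R = 4*(-14) = -56)
w((H(h(1, 2)) + N)*(1 + 2), -44) + R = (-32 - (-8*((⅓)*1)² - 68)*(1 + 2)) - 56 = (-32 - (-8*(⅓)² - 68)*3) - 56 = (-32 - (-8*⅑ - 68)*3) - 56 = (-32 - (-8/9 - 68)*3) - 56 = (-32 - (-620)*3/9) - 56 = (-32 - 1*(-620/3)) - 56 = (-32 + 620/3) - 56 = 524/3 - 56 = 356/3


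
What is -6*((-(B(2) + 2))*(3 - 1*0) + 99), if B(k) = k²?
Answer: -486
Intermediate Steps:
-6*((-(B(2) + 2))*(3 - 1*0) + 99) = -6*((-(2² + 2))*(3 - 1*0) + 99) = -6*((-(4 + 2))*(3 + 0) + 99) = -6*(-1*6*3 + 99) = -6*(-6*3 + 99) = -6*(-18 + 99) = -6*81 = -486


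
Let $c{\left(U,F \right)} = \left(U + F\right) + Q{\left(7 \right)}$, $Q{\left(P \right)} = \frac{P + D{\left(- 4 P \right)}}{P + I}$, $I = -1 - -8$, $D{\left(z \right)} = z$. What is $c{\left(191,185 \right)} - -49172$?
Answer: $\frac{99093}{2} \approx 49547.0$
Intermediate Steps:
$I = 7$ ($I = -1 + 8 = 7$)
$Q{\left(P \right)} = - \frac{3 P}{7 + P}$ ($Q{\left(P \right)} = \frac{P - 4 P}{P + 7} = \frac{\left(-3\right) P}{7 + P} = - \frac{3 P}{7 + P}$)
$c{\left(U,F \right)} = - \frac{3}{2} + F + U$ ($c{\left(U,F \right)} = \left(U + F\right) - \frac{21}{7 + 7} = \left(F + U\right) - \frac{21}{14} = \left(F + U\right) - 21 \cdot \frac{1}{14} = \left(F + U\right) - \frac{3}{2} = - \frac{3}{2} + F + U$)
$c{\left(191,185 \right)} - -49172 = \left(- \frac{3}{2} + 185 + 191\right) - -49172 = \frac{749}{2} + 49172 = \frac{99093}{2}$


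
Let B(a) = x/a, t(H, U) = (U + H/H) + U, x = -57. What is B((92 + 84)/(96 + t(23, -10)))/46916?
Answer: -399/750656 ≈ -0.00053153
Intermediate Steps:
t(H, U) = 1 + 2*U (t(H, U) = (U + 1) + U = (1 + U) + U = 1 + 2*U)
B(a) = -57/a
B((92 + 84)/(96 + t(23, -10)))/46916 = -57*(96 + (1 + 2*(-10)))/(92 + 84)/46916 = -57/(176/(96 + (1 - 20)))*(1/46916) = -57/(176/(96 - 19))*(1/46916) = -57/(176/77)*(1/46916) = -57/(176*(1/77))*(1/46916) = -57/16/7*(1/46916) = -57*7/16*(1/46916) = -399/16*1/46916 = -399/750656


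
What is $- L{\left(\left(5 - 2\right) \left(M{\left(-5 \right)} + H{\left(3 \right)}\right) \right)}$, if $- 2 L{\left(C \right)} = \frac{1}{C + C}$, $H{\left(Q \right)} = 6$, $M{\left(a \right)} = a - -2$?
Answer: $\frac{1}{36} \approx 0.027778$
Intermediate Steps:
$M{\left(a \right)} = 2 + a$ ($M{\left(a \right)} = a + 2 = 2 + a$)
$L{\left(C \right)} = - \frac{1}{4 C}$ ($L{\left(C \right)} = - \frac{1}{2 \left(C + C\right)} = - \frac{1}{2 \cdot 2 C} = - \frac{\frac{1}{2} \frac{1}{C}}{2} = - \frac{1}{4 C}$)
$- L{\left(\left(5 - 2\right) \left(M{\left(-5 \right)} + H{\left(3 \right)}\right) \right)} = - \frac{-1}{4 \left(5 - 2\right) \left(\left(2 - 5\right) + 6\right)} = - \frac{-1}{4 \left(5 - 2\right) \left(-3 + 6\right)} = - \frac{-1}{4 \cdot 3 \cdot 3} = - \frac{-1}{4 \cdot 9} = \left(-1\right) \left(- \frac{1}{36}\right) = \frac{1}{36}$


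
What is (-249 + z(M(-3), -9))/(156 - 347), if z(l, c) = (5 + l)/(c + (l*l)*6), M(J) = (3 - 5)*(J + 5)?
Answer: 21662/16617 ≈ 1.3036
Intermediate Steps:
M(J) = -10 - 2*J (M(J) = -2*(5 + J) = -10 - 2*J)
z(l, c) = (5 + l)/(c + 6*l²) (z(l, c) = (5 + l)/(c + l²*6) = (5 + l)/(c + 6*l²))
(-249 + z(M(-3), -9))/(156 - 347) = (-249 + (5 + (-10 - 2*(-3)))/(-9 + 6*(-10 - 2*(-3))²))/(156 - 347) = (-249 + (5 + (-10 + 6))/(-9 + 6*(-10 + 6)²))/(-191) = (-249 + (5 - 4)/(-9 + 6*(-4)²))*(-1/191) = (-249 + 1/(-9 + 6*16))*(-1/191) = (-249 + 1/(-9 + 96))*(-1/191) = (-249 + 1/87)*(-1/191) = -21662/87*(-1/191) = 21662/16617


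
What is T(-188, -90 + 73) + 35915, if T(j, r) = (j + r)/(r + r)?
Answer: 1221315/34 ≈ 35921.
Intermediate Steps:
T(j, r) = (j + r)/(2*r) (T(j, r) = (j + r)/((2*r)) = (j + r)*(1/(2*r)) = (j + r)/(2*r))
T(-188, -90 + 73) + 35915 = (-188 + (-90 + 73))/(2*(-90 + 73)) + 35915 = (½)*(-188 - 17)/(-17) + 35915 = (½)*(-1/17)*(-205) + 35915 = 205/34 + 35915 = 1221315/34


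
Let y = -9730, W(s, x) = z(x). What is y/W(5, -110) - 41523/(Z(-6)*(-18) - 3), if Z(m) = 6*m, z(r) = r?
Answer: 56944/2365 ≈ 24.078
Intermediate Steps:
W(s, x) = x
y/W(5, -110) - 41523/(Z(-6)*(-18) - 3) = -9730/(-110) - 41523/((6*(-6))*(-18) - 3) = -9730*(-1/110) - 41523/(-36*(-18) - 3) = 973/11 - 41523/(648 - 3) = 973/11 - 41523/645 = 973/11 - 41523*1/645 = 973/11 - 13841/215 = 56944/2365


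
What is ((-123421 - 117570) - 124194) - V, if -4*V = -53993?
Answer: -1514733/4 ≈ -3.7868e+5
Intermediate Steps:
V = 53993/4 (V = -1/4*(-53993) = 53993/4 ≈ 13498.)
((-123421 - 117570) - 124194) - V = ((-123421 - 117570) - 124194) - 1*53993/4 = (-240991 - 124194) - 53993/4 = -365185 - 53993/4 = -1514733/4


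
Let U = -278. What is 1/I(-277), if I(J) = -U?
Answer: 1/278 ≈ 0.0035971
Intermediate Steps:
I(J) = 278 (I(J) = -1*(-278) = 278)
1/I(-277) = 1/278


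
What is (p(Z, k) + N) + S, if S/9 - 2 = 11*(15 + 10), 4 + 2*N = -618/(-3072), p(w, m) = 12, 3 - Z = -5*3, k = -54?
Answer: 2563175/1024 ≈ 2503.1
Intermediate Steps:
Z = 18 (Z = 3 - (-5)*3 = 3 - 1*(-15) = 3 + 15 = 18)
N = -1945/1024 (N = -2 + (-618/(-3072))/2 = -2 + (-618*(-1/3072))/2 = -2 + (½)*(103/512) = -2 + 103/1024 = -1945/1024 ≈ -1.8994)
S = 2493 (S = 18 + 9*(11*(15 + 10)) = 18 + 9*(11*25) = 18 + 9*275 = 18 + 2475 = 2493)
(p(Z, k) + N) + S = (12 - 1945/1024) + 2493 = 10343/1024 + 2493 = 2563175/1024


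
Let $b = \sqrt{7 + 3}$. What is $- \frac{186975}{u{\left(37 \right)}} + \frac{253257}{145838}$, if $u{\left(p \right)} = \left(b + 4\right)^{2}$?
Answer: $- \frac{9846672834}{72919} + 41550 \sqrt{10} \approx -3643.1$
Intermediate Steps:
$b = \sqrt{10} \approx 3.1623$
$u{\left(p \right)} = \left(4 + \sqrt{10}\right)^{2}$ ($u{\left(p \right)} = \left(\sqrt{10} + 4\right)^{2} = \left(4 + \sqrt{10}\right)^{2}$)
$- \frac{186975}{u{\left(37 \right)}} + \frac{253257}{145838} = - \frac{186975}{\left(4 + \sqrt{10}\right)^{2}} + \frac{253257}{145838} = \frac{253257}{145838} - \frac{186975}{\left(4 + \sqrt{10}\right)^{2}}$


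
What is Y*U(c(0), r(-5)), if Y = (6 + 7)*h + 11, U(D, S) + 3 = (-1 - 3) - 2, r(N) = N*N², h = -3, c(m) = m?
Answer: 252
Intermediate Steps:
r(N) = N³
U(D, S) = -9 (U(D, S) = -3 + ((-1 - 3) - 2) = -3 + (-4 - 2) = -3 - 6 = -9)
Y = -28 (Y = (6 + 7)*(-3) + 11 = 13*(-3) + 11 = -39 + 11 = -28)
Y*U(c(0), r(-5)) = -28*(-9) = 252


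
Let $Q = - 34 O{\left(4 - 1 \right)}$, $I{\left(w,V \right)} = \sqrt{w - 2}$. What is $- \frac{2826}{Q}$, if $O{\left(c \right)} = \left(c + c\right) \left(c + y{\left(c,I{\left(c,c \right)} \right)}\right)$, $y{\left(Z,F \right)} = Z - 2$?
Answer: $\frac{471}{136} \approx 3.4632$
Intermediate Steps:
$I{\left(w,V \right)} = \sqrt{-2 + w}$
$y{\left(Z,F \right)} = -2 + Z$
$O{\left(c \right)} = 2 c \left(-2 + 2 c\right)$ ($O{\left(c \right)} = \left(c + c\right) \left(c + \left(-2 + c\right)\right) = 2 c \left(-2 + 2 c\right)$)
$Q = -816$ ($Q = - 34 \cdot 4 \left(4 - 1\right) \left(-1 + \left(4 - 1\right)\right) = - 34 \cdot 4 \cdot 3 \left(-1 + 3\right) = - 34 \cdot 4 \cdot 3 \cdot 2 = \left(-34\right) 24 = -816$)
$- \frac{2826}{Q} = - \frac{2826}{-816} = \left(-2826\right) \left(- \frac{1}{816}\right) = \frac{471}{136}$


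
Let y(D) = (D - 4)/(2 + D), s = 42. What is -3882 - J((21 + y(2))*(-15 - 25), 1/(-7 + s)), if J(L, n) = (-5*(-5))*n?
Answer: -27179/7 ≈ -3882.7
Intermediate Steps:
y(D) = (-4 + D)/(2 + D)
J(L, n) = 25*n
-3882 - J((21 + y(2))*(-15 - 25), 1/(-7 + s)) = -3882 - 25/(-7 + 42) = -3882 - 25/35 = -3882 - 1*5/7 = -3882 - 5/7 = -27179/7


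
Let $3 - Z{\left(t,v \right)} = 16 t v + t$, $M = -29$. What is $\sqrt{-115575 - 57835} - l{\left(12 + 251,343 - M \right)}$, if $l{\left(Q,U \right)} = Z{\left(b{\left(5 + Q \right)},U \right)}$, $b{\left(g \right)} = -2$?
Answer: $-11909 + i \sqrt{173410} \approx -11909.0 + 416.43 i$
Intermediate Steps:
$Z{\left(t,v \right)} = 3 - t - 16 t v$ ($Z{\left(t,v \right)} = 3 - \left(16 t v + t\right) = 3 - \left(t + 16 t v\right) = 3 - t - 16 t v$)
$l{\left(Q,U \right)} = 5 + 32 U$ ($l{\left(Q,U \right)} = 3 - -2 - - 32 U = 3 + 2 + 32 U = 5 + 32 U$)
$\sqrt{-115575 - 57835} - l{\left(12 + 251,343 - M \right)} = \sqrt{-115575 - 57835} - \left(5 + 32 \left(343 - -29\right)\right) = \sqrt{-173410} - \left(5 + 32 \left(343 + 29\right)\right) = i \sqrt{173410} - \left(5 + 32 \cdot 372\right) = i \sqrt{173410} - \left(5 + 11904\right) = i \sqrt{173410} - 11909 = -11909 + i \sqrt{173410}$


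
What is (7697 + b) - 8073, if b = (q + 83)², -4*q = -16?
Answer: 7193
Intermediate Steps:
q = 4 (q = -¼*(-16) = 4)
b = 7569 (b = (4 + 83)² = 87² = 7569)
(7697 + b) - 8073 = (7697 + 7569) - 8073 = 15266 - 8073 = 7193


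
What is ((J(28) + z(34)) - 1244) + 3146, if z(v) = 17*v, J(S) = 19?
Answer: 2499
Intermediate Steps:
((J(28) + z(34)) - 1244) + 3146 = ((19 + 17*34) - 1244) + 3146 = ((19 + 578) - 1244) + 3146 = (597 - 1244) + 3146 = -647 + 3146 = 2499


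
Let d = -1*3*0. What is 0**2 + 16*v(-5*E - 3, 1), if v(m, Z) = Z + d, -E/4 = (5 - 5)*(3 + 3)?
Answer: 16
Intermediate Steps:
E = 0 (E = -4*(5 - 5)*(3 + 3) = -0*6 = -4*0 = 0)
d = 0 (d = -3*0 = 0)
v(m, Z) = Z (v(m, Z) = Z + 0 = Z)
0**2 + 16*v(-5*E - 3, 1) = 0**2 + 16*1 = 0 + 16 = 16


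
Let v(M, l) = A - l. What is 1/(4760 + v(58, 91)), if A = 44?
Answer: 1/4713 ≈ 0.00021218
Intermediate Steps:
v(M, l) = 44 - l
1/(4760 + v(58, 91)) = 1/(4760 + (44 - 1*91)) = 1/(4760 + (44 - 91)) = 1/(4760 - 47) = 1/4713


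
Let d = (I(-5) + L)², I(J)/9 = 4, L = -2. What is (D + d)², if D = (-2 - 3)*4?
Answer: 1290496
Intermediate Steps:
I(J) = 36 (I(J) = 9*4 = 36)
D = -20 (D = -5*4 = -20)
d = 1156 (d = (36 - 2)² = 34² = 1156)
(D + d)² = (-20 + 1156)² = 1136² = 1290496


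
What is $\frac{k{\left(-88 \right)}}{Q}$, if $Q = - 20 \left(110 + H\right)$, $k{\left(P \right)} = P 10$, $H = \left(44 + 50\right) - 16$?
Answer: $\frac{11}{47} \approx 0.23404$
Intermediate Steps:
$H = 78$ ($H = 94 - 16 = 78$)
$k{\left(P \right)} = 10 P$
$Q = -3760$ ($Q = - 20 \left(110 + 78\right) = \left(-20\right) 188 = -3760$)
$\frac{k{\left(-88 \right)}}{Q} = \frac{10 \left(-88\right)}{-3760} = \left(-880\right) \left(- \frac{1}{3760}\right) = \frac{11}{47}$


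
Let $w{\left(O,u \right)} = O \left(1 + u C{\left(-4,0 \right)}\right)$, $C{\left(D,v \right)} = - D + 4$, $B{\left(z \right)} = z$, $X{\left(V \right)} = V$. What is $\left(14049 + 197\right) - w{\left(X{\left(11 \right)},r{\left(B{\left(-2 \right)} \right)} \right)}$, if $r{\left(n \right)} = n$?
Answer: $14411$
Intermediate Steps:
$C{\left(D,v \right)} = 4 - D$
$w{\left(O,u \right)} = O \left(1 + 8 u\right)$ ($w{\left(O,u \right)} = O \left(1 + u \left(4 - -4\right)\right) = O \left(1 + u \left(4 + 4\right)\right) = O \left(1 + u 8\right) = O \left(1 + 8 u\right)$)
$\left(14049 + 197\right) - w{\left(X{\left(11 \right)},r{\left(B{\left(-2 \right)} \right)} \right)} = \left(14049 + 197\right) - 11 \left(1 + 8 \left(-2\right)\right) = 14246 - 11 \left(1 - 16\right) = 14246 - 11 \left(-15\right) = 14246 - -165 = 14246 + 165 = 14411$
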